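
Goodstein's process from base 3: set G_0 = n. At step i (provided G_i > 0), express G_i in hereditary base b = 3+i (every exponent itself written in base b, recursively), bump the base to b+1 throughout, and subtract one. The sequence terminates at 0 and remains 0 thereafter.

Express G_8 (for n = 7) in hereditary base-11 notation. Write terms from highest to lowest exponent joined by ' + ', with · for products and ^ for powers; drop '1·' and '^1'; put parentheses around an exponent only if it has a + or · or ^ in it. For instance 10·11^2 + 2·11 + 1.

step 0: 7 = 2·3 + 1; sub 4 for 3: 2·4 + 1; = 9; G_1 = 9−1 = 8
step 1: 8 = 2·4; sub 5 for 4: 2·5; = 10; G_2 = 10−1 = 9
step 2: 9 = 5 + 4; sub 6 for 5: 6 + 4; = 10; G_3 = 10−1 = 9
step 3: 9 = 6 + 3; sub 7 for 6: 7 + 3; = 10; G_4 = 10−1 = 9
step 4: 9 = 7 + 2; sub 8 for 7: 8 + 2; = 10; G_5 = 10−1 = 9
step 5: 9 = 8 + 1; sub 9 for 8: 9 + 1; = 10; G_6 = 10−1 = 9
step 6: 9 = 9; sub 10 for 9: 10; = 10; G_7 = 10−1 = 9
step 7: 9 = 9; sub 11 for 10: 9; = 9; G_8 = 9−1 = 8
step 8: 8 = 8; sub 12 for 11: 8; = 8; G_9 = 8−1 = 7

8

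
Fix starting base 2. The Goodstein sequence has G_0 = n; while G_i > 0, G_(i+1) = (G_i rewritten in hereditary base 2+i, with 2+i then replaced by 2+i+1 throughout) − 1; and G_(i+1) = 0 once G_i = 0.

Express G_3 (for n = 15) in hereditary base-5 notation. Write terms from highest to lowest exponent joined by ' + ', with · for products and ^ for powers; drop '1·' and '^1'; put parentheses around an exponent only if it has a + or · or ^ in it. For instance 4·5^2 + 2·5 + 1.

G_0 = 15. HB_2(15) = 2^(2 + 1) + 2^2 + 2 + 1. Bump = 112. G_1 = 111.
G_1 = 111. HB_3(111) = 3^(3 + 1) + 3^3 + 3. Bump = 1284. G_2 = 1283.
G_2 = 1283. HB_4(1283) = 4^(4 + 1) + 4^4 + 3. Bump = 18753. G_3 = 18752.
G_3 = 18752. HB_5(18752) = 5^(5 + 1) + 5^5 + 2. Bump = 326594. G_4 = 326593.

5^(5 + 1) + 5^5 + 2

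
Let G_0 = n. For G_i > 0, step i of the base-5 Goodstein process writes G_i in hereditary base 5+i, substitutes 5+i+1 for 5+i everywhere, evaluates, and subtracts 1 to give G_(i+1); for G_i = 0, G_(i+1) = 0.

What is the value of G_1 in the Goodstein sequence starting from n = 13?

14

base 5: 13 = 2·5 + 3; at 6: 2·6 + 3 = 15; next = 14
base 6: 14 = 2·6 + 2; at 7: 2·7 + 2 = 16; next = 15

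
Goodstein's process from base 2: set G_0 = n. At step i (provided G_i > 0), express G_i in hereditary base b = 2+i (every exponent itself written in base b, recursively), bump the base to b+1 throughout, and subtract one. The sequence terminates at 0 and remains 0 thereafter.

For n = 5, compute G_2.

G_0=5  [base 2] 2^2 + 1  →[2↦3]→  3^3 + 1 = 28  −1 ⇒ G_1=27
G_1=27  [base 3] 3^3  →[3↦4]→  4^4 = 256  −1 ⇒ G_2=255
G_2=255  [base 4] 3·4^3 + 3·4^2 + 3·4 + 3  →[4↦5]→  3·5^3 + 3·5^2 + 3·5 + 3 = 468  −1 ⇒ G_3=467

255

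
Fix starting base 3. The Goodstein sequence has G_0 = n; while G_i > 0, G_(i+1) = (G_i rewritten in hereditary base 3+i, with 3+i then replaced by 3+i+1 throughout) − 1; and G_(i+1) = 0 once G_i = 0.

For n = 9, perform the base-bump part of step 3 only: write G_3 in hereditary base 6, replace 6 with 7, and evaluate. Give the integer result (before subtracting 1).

9 —HB3→ 3^2 —bump→ 4^2 = 16 —(−1)→ 15
15 —HB4→ 3·4 + 3 —bump→ 3·5 + 3 = 18 —(−1)→ 17
17 —HB5→ 3·5 + 2 —bump→ 3·6 + 2 = 20 —(−1)→ 19

22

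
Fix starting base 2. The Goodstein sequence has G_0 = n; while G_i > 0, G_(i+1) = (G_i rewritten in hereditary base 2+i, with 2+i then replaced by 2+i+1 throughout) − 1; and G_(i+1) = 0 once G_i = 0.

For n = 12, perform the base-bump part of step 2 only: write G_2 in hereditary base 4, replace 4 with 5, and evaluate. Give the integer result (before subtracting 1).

15686

G_0=12  [base 2] 2^(2 + 1) + 2^2  →[2↦3]→  3^(3 + 1) + 3^3 = 108  −1 ⇒ G_1=107
G_1=107  [base 3] 3^(3 + 1) + 2·3^2 + 2·3 + 2  →[3↦4]→  4^(4 + 1) + 2·4^2 + 2·4 + 2 = 1066  −1 ⇒ G_2=1065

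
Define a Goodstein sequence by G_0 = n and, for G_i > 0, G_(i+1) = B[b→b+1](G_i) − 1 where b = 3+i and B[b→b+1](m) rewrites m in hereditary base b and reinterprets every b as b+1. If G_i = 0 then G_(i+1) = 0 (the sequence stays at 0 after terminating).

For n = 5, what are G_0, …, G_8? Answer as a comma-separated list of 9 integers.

[0] 5 ≡ 3 + 2 (base 3). Lift 4: 6. −1: 5.
[1] 5 ≡ 4 + 1 (base 4). Lift 5: 6. −1: 5.
[2] 5 ≡ 5 (base 5). Lift 6: 6. −1: 5.
[3] 5 ≡ 5 (base 6). Lift 7: 5. −1: 4.
[4] 4 ≡ 4 (base 7). Lift 8: 4. −1: 3.
[5] 3 ≡ 3 (base 8). Lift 9: 3. −1: 2.
[6] 2 ≡ 2 (base 9). Lift 10: 2. −1: 1.
[7] 1 ≡ 1 (base 10). Lift 11: 1. −1: 0.

5, 5, 5, 5, 4, 3, 2, 1, 0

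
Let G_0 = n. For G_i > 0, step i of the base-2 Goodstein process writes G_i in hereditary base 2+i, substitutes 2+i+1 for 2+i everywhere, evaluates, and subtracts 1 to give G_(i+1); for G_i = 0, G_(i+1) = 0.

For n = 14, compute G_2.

1281

14 —HB2→ 2^(2 + 1) + 2^2 + 2 —bump→ 3^(3 + 1) + 3^3 + 3 = 111 —(−1)→ 110
110 —HB3→ 3^(3 + 1) + 3^3 + 2 —bump→ 4^(4 + 1) + 4^4 + 2 = 1282 —(−1)→ 1281
1281 —HB4→ 4^(4 + 1) + 4^4 + 1 —bump→ 5^(5 + 1) + 5^5 + 1 = 18751 —(−1)→ 18750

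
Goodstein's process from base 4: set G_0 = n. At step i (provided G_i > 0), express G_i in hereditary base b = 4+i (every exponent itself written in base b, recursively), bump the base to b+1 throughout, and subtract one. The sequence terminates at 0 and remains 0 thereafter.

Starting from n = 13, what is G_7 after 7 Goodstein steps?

base 4: 13 = 3·4 + 1; at 5: 3·5 + 1 = 16; next = 15
base 5: 15 = 3·5; at 6: 3·6 = 18; next = 17
base 6: 17 = 2·6 + 5; at 7: 2·7 + 5 = 19; next = 18
base 7: 18 = 2·7 + 4; at 8: 2·8 + 4 = 20; next = 19
base 8: 19 = 2·8 + 3; at 9: 2·9 + 3 = 21; next = 20
base 9: 20 = 2·9 + 2; at 10: 2·10 + 2 = 22; next = 21
base 10: 21 = 2·10 + 1; at 11: 2·11 + 1 = 23; next = 22
base 11: 22 = 2·11; at 12: 2·12 = 24; next = 23

22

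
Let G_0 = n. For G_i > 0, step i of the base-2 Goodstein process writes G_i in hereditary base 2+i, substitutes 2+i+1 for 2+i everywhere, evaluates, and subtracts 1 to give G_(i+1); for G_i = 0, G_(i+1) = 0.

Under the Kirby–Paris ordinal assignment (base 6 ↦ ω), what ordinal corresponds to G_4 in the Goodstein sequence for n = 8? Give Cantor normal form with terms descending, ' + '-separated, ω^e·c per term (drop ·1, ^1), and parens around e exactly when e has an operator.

ω^ω·2 + ω^2·2 + ω + 5

(0) 8|_2 = 2^(2 + 1) ↦ 3^(3 + 1)|_3 = 81 ⇒ 80
(1) 80|_3 = 2·3^3 + 2·3^2 + 2·3 + 2 ↦ 2·4^4 + 2·4^2 + 2·4 + 2|_4 = 554 ⇒ 553
(2) 553|_4 = 2·4^4 + 2·4^2 + 2·4 + 1 ↦ 2·5^5 + 2·5^2 + 2·5 + 1|_5 = 6311 ⇒ 6310
(3) 6310|_5 = 2·5^5 + 2·5^2 + 2·5 ↦ 2·6^6 + 2·6^2 + 2·6|_6 = 93396 ⇒ 93395
(4) 93395|_6 = 2·6^6 + 2·6^2 + 6 + 5 ↦ 2·7^7 + 2·7^2 + 7 + 5|_7 = 1647196 ⇒ 1647195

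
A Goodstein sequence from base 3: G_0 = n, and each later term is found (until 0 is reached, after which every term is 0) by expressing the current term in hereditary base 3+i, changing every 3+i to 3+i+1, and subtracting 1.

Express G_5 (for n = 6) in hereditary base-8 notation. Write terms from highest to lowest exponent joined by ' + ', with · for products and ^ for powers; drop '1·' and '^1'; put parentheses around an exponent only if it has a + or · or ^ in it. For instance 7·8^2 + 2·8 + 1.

7

i=0: 6 = 2·3 (b=3); 3→4: 2·4 = 8; 8−1 = 7
i=1: 7 = 4 + 3 (b=4); 4→5: 5 + 3 = 8; 8−1 = 7
i=2: 7 = 5 + 2 (b=5); 5→6: 6 + 2 = 8; 8−1 = 7
i=3: 7 = 6 + 1 (b=6); 6→7: 7 + 1 = 8; 8−1 = 7
i=4: 7 = 7 (b=7); 7→8: 8 = 8; 8−1 = 7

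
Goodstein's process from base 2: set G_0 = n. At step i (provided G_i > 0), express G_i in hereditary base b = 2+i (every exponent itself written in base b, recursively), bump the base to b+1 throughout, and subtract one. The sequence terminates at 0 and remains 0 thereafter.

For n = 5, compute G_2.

i=0: 5 = 2^2 + 1 (b=2); 2→3: 3^3 + 1 = 28; 28−1 = 27
i=1: 27 = 3^3 (b=3); 3→4: 4^4 = 256; 256−1 = 255

255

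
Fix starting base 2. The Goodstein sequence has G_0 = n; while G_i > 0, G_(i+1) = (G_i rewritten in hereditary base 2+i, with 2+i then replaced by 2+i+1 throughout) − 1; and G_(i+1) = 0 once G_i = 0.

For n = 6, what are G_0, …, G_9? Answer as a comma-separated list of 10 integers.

step 0: 6 = 2^2 + 2; sub 3 for 2: 3^3 + 3; = 30; G_1 = 30−1 = 29
step 1: 29 = 3^3 + 2; sub 4 for 3: 4^4 + 2; = 258; G_2 = 258−1 = 257
step 2: 257 = 4^4 + 1; sub 5 for 4: 5^5 + 1; = 3126; G_3 = 3126−1 = 3125
step 3: 3125 = 5^5; sub 6 for 5: 6^6; = 46656; G_4 = 46656−1 = 46655
step 4: 46655 = 5·6^5 + 5·6^4 + 5·6^3 + 5·6^2 + 5·6 + 5; sub 7 for 6: 5·7^5 + 5·7^4 + 5·7^3 + 5·7^2 + 5·7 + 5; = 98040; G_5 = 98040−1 = 98039
step 5: 98039 = 5·7^5 + 5·7^4 + 5·7^3 + 5·7^2 + 5·7 + 4; sub 8 for 7: 5·8^5 + 5·8^4 + 5·8^3 + 5·8^2 + 5·8 + 4; = 187244; G_6 = 187244−1 = 187243
step 6: 187243 = 5·8^5 + 5·8^4 + 5·8^3 + 5·8^2 + 5·8 + 3; sub 9 for 8: 5·9^5 + 5·9^4 + 5·9^3 + 5·9^2 + 5·9 + 3; = 332148; G_7 = 332148−1 = 332147
step 7: 332147 = 5·9^5 + 5·9^4 + 5·9^3 + 5·9^2 + 5·9 + 2; sub 10 for 9: 5·10^5 + 5·10^4 + 5·10^3 + 5·10^2 + 5·10 + 2; = 555552; G_8 = 555552−1 = 555551
step 8: 555551 = 5·10^5 + 5·10^4 + 5·10^3 + 5·10^2 + 5·10 + 1; sub 11 for 10: 5·11^5 + 5·11^4 + 5·11^3 + 5·11^2 + 5·11 + 1; = 885776; G_9 = 885776−1 = 885775

6, 29, 257, 3125, 46655, 98039, 187243, 332147, 555551, 885775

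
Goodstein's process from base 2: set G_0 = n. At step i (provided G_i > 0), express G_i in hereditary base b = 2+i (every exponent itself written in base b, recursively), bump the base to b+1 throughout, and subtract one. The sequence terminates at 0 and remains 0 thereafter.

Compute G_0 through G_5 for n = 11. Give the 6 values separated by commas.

11, 84, 1027, 15627, 279937, 5764801

G_0 = 11. HB_2(11) = 2^(2 + 1) + 2 + 1. Bump = 85. G_1 = 84.
G_1 = 84. HB_3(84) = 3^(3 + 1) + 3. Bump = 1028. G_2 = 1027.
G_2 = 1027. HB_4(1027) = 4^(4 + 1) + 3. Bump = 15628. G_3 = 15627.
G_3 = 15627. HB_5(15627) = 5^(5 + 1) + 2. Bump = 279938. G_4 = 279937.
G_4 = 279937. HB_6(279937) = 6^(6 + 1) + 1. Bump = 5764802. G_5 = 5764801.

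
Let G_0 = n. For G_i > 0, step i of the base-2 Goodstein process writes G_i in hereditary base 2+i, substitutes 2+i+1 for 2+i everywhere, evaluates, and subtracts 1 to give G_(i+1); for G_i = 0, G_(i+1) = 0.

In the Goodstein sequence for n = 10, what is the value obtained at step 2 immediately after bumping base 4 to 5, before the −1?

15626

step 0: 10 = 2^(2 + 1) + 2; sub 3 for 2: 3^(3 + 1) + 3; = 84; G_1 = 84−1 = 83
step 1: 83 = 3^(3 + 1) + 2; sub 4 for 3: 4^(4 + 1) + 2; = 1026; G_2 = 1026−1 = 1025
step 2: 1025 = 4^(4 + 1) + 1; sub 5 for 4: 5^(5 + 1) + 1; = 15626; G_3 = 15626−1 = 15625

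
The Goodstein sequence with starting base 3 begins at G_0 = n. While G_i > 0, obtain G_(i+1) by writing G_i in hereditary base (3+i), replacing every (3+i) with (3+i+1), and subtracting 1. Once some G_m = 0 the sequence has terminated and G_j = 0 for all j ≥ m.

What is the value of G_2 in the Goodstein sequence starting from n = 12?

(0) 12|_3 = 3^2 + 3 ↦ 4^2 + 4|_4 = 20 ⇒ 19
(1) 19|_4 = 4^2 + 3 ↦ 5^2 + 3|_5 = 28 ⇒ 27
(2) 27|_5 = 5^2 + 2 ↦ 6^2 + 2|_6 = 38 ⇒ 37

27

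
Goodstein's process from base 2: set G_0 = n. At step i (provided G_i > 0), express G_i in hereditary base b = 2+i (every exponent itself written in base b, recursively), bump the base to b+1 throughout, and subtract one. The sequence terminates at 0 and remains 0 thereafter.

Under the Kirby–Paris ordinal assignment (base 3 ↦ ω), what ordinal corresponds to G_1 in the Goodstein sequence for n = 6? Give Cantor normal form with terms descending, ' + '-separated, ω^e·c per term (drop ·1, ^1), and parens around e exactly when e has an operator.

ω^ω + 2

base 2: 6 = 2^2 + 2; at 3: 3^3 + 3 = 30; next = 29
base 3: 29 = 3^3 + 2; at 4: 4^4 + 2 = 258; next = 257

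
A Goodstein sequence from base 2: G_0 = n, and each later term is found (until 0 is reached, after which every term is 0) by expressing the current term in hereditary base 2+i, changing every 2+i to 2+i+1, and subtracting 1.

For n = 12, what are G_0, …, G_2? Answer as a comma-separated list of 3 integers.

i=0: 12 = 2^(2 + 1) + 2^2 (b=2); 2→3: 3^(3 + 1) + 3^3 = 108; 108−1 = 107
i=1: 107 = 3^(3 + 1) + 2·3^2 + 2·3 + 2 (b=3); 3→4: 4^(4 + 1) + 2·4^2 + 2·4 + 2 = 1066; 1066−1 = 1065

12, 107, 1065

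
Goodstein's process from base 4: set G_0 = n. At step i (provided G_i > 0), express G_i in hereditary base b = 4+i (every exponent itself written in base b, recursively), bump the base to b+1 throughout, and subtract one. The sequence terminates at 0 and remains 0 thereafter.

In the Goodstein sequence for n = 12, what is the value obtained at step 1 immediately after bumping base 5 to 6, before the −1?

16

[0] 12 ≡ 3·4 (base 4). Lift 5: 15. −1: 14.
[1] 14 ≡ 2·5 + 4 (base 5). Lift 6: 16. −1: 15.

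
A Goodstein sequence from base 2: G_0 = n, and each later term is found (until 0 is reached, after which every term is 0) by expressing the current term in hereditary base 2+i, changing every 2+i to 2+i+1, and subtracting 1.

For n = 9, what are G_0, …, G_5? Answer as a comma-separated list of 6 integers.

base 2: 9 = 2^(2 + 1) + 1; at 3: 3^(3 + 1) + 1 = 82; next = 81
base 3: 81 = 3^(3 + 1); at 4: 4^(4 + 1) = 1024; next = 1023
base 4: 1023 = 3·4^4 + 3·4^3 + 3·4^2 + 3·4 + 3; at 5: 3·5^5 + 3·5^3 + 3·5^2 + 3·5 + 3 = 9843; next = 9842
base 5: 9842 = 3·5^5 + 3·5^3 + 3·5^2 + 3·5 + 2; at 6: 3·6^6 + 3·6^3 + 3·6^2 + 3·6 + 2 = 140744; next = 140743
base 6: 140743 = 3·6^6 + 3·6^3 + 3·6^2 + 3·6 + 1; at 7: 3·7^7 + 3·7^3 + 3·7^2 + 3·7 + 1 = 2471827; next = 2471826

9, 81, 1023, 9842, 140743, 2471826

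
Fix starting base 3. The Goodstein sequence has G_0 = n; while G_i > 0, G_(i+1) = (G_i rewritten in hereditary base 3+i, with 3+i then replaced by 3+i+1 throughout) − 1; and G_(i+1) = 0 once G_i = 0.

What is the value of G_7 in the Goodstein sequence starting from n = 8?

11

G_0 = 8. HB_3(8) = 2·3 + 2. Bump = 10. G_1 = 9.
G_1 = 9. HB_4(9) = 2·4 + 1. Bump = 11. G_2 = 10.
G_2 = 10. HB_5(10) = 2·5. Bump = 12. G_3 = 11.
G_3 = 11. HB_6(11) = 6 + 5. Bump = 12. G_4 = 11.
G_4 = 11. HB_7(11) = 7 + 4. Bump = 12. G_5 = 11.
G_5 = 11. HB_8(11) = 8 + 3. Bump = 12. G_6 = 11.
G_6 = 11. HB_9(11) = 9 + 2. Bump = 12. G_7 = 11.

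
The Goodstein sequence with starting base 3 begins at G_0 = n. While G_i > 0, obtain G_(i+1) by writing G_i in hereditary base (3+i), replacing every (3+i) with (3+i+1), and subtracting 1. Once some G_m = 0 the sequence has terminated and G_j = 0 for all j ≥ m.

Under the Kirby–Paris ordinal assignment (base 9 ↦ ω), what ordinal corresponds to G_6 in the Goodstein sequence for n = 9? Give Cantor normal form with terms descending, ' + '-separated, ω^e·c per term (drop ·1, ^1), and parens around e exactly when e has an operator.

(0) 9|_3 = 3^2 ↦ 4^2|_4 = 16 ⇒ 15
(1) 15|_4 = 3·4 + 3 ↦ 3·5 + 3|_5 = 18 ⇒ 17
(2) 17|_5 = 3·5 + 2 ↦ 3·6 + 2|_6 = 20 ⇒ 19
(3) 19|_6 = 3·6 + 1 ↦ 3·7 + 1|_7 = 22 ⇒ 21
(4) 21|_7 = 3·7 ↦ 3·8|_8 = 24 ⇒ 23
(5) 23|_8 = 2·8 + 7 ↦ 2·9 + 7|_9 = 25 ⇒ 24
(6) 24|_9 = 2·9 + 6 ↦ 2·10 + 6|_10 = 26 ⇒ 25

ω·2 + 6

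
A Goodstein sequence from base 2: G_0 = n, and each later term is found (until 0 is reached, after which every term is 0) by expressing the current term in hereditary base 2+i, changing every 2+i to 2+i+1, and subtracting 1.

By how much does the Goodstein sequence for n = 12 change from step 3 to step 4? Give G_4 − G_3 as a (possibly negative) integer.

264334

i=0: 12 = 2^(2 + 1) + 2^2 (b=2); 2→3: 3^(3 + 1) + 3^3 = 108; 108−1 = 107
i=1: 107 = 3^(3 + 1) + 2·3^2 + 2·3 + 2 (b=3); 3→4: 4^(4 + 1) + 2·4^2 + 2·4 + 2 = 1066; 1066−1 = 1065
i=2: 1065 = 4^(4 + 1) + 2·4^2 + 2·4 + 1 (b=4); 4→5: 5^(5 + 1) + 2·5^2 + 2·5 + 1 = 15686; 15686−1 = 15685
i=3: 15685 = 5^(5 + 1) + 2·5^2 + 2·5 (b=5); 5→6: 6^(6 + 1) + 2·6^2 + 2·6 = 280020; 280020−1 = 280019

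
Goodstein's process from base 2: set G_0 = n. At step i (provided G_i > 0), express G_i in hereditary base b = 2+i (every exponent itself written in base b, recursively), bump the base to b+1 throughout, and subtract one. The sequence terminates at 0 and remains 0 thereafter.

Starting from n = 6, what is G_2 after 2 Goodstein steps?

257

(0) 6|_2 = 2^2 + 2 ↦ 3^3 + 3|_3 = 30 ⇒ 29
(1) 29|_3 = 3^3 + 2 ↦ 4^4 + 2|_4 = 258 ⇒ 257
(2) 257|_4 = 4^4 + 1 ↦ 5^5 + 1|_5 = 3126 ⇒ 3125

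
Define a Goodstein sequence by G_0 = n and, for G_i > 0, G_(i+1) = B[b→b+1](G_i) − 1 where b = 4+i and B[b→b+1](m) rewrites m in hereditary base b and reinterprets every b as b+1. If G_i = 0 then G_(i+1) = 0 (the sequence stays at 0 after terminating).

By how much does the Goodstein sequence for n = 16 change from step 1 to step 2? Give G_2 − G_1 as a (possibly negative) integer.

3

base 4: 16 = 4^2; at 5: 5^2 = 25; next = 24
base 5: 24 = 4·5 + 4; at 6: 4·6 + 4 = 28; next = 27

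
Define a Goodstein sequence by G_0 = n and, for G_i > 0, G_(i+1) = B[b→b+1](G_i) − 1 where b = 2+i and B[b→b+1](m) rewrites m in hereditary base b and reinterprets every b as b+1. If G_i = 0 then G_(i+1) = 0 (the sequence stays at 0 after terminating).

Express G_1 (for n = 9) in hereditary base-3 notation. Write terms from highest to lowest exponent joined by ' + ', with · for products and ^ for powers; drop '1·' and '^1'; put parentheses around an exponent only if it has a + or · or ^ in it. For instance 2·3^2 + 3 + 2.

3^(3 + 1)

G_0=9  [base 2] 2^(2 + 1) + 1  →[2↦3]→  3^(3 + 1) + 1 = 82  −1 ⇒ G_1=81
G_1=81  [base 3] 3^(3 + 1)  →[3↦4]→  4^(4 + 1) = 1024  −1 ⇒ G_2=1023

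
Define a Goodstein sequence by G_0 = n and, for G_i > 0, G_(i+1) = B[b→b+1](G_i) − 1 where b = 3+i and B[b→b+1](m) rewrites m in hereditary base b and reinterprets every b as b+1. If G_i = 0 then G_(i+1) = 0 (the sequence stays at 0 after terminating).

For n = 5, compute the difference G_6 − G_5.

-1

(0) 5|_3 = 3 + 2 ↦ 4 + 2|_4 = 6 ⇒ 5
(1) 5|_4 = 4 + 1 ↦ 5 + 1|_5 = 6 ⇒ 5
(2) 5|_5 = 5 ↦ 6|_6 = 6 ⇒ 5
(3) 5|_6 = 5 ↦ 5|_7 = 5 ⇒ 4
(4) 4|_7 = 4 ↦ 4|_8 = 4 ⇒ 3
(5) 3|_8 = 3 ↦ 3|_9 = 3 ⇒ 2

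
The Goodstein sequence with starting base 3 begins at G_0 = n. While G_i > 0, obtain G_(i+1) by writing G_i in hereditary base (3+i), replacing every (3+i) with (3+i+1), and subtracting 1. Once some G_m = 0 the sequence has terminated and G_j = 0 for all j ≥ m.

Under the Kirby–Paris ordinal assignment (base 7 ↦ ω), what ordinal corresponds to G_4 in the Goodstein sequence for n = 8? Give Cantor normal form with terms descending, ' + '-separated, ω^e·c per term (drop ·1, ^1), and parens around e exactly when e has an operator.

base 3: 8 = 2·3 + 2; at 4: 2·4 + 2 = 10; next = 9
base 4: 9 = 2·4 + 1; at 5: 2·5 + 1 = 11; next = 10
base 5: 10 = 2·5; at 6: 2·6 = 12; next = 11
base 6: 11 = 6 + 5; at 7: 7 + 5 = 12; next = 11
base 7: 11 = 7 + 4; at 8: 8 + 4 = 12; next = 11

ω + 4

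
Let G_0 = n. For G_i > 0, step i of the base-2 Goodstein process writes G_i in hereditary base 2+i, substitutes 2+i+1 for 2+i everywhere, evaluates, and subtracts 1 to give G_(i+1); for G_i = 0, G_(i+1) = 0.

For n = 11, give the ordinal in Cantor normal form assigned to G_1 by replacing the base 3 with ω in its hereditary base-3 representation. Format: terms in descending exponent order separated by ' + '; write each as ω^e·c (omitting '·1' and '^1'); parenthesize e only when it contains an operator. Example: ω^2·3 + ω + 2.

ω^(ω + 1) + ω

G_0 = 11. HB_2(11) = 2^(2 + 1) + 2 + 1. Bump = 85. G_1 = 84.
G_1 = 84. HB_3(84) = 3^(3 + 1) + 3. Bump = 1028. G_2 = 1027.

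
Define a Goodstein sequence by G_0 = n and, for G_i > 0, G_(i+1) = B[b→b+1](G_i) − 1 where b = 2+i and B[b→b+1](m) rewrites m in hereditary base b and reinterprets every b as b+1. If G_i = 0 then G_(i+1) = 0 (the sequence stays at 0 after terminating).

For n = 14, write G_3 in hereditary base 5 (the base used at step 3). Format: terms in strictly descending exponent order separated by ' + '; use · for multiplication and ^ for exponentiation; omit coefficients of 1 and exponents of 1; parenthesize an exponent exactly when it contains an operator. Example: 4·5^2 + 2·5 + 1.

base 2: 14 = 2^(2 + 1) + 2^2 + 2; at 3: 3^(3 + 1) + 3^3 + 3 = 111; next = 110
base 3: 110 = 3^(3 + 1) + 3^3 + 2; at 4: 4^(4 + 1) + 4^4 + 2 = 1282; next = 1281
base 4: 1281 = 4^(4 + 1) + 4^4 + 1; at 5: 5^(5 + 1) + 5^5 + 1 = 18751; next = 18750

5^(5 + 1) + 5^5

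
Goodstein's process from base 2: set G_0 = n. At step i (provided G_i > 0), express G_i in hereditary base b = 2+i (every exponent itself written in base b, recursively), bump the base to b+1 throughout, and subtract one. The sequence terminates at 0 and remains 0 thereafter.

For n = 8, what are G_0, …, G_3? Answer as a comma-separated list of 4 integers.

8, 80, 553, 6310

i=0: 8 = 2^(2 + 1) (b=2); 2→3: 3^(3 + 1) = 81; 81−1 = 80
i=1: 80 = 2·3^3 + 2·3^2 + 2·3 + 2 (b=3); 3→4: 2·4^4 + 2·4^2 + 2·4 + 2 = 554; 554−1 = 553
i=2: 553 = 2·4^4 + 2·4^2 + 2·4 + 1 (b=4); 4→5: 2·5^5 + 2·5^2 + 2·5 + 1 = 6311; 6311−1 = 6310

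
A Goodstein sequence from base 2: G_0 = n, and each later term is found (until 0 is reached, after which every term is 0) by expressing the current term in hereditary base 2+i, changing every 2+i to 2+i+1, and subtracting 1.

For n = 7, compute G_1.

30

i=0: 7 = 2^2 + 2 + 1 (b=2); 2→3: 3^3 + 3 + 1 = 31; 31−1 = 30
i=1: 30 = 3^3 + 3 (b=3); 3→4: 4^4 + 4 = 260; 260−1 = 259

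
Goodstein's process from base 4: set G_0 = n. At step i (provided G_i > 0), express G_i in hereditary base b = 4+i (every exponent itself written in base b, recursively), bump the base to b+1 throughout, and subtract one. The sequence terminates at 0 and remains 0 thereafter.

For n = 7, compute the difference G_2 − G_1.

[0] 7 ≡ 4 + 3 (base 4). Lift 5: 8. −1: 7.
[1] 7 ≡ 5 + 2 (base 5). Lift 6: 8. −1: 7.

0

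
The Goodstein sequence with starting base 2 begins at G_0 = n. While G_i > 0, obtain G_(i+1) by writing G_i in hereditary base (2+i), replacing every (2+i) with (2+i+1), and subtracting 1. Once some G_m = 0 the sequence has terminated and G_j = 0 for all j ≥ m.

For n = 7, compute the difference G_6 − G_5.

7 —HB2→ 2^2 + 2 + 1 —bump→ 3^3 + 3 + 1 = 31 —(−1)→ 30
30 —HB3→ 3^3 + 3 —bump→ 4^4 + 4 = 260 —(−1)→ 259
259 —HB4→ 4^4 + 3 —bump→ 5^5 + 3 = 3128 —(−1)→ 3127
3127 —HB5→ 5^5 + 2 —bump→ 6^6 + 2 = 46658 —(−1)→ 46657
46657 —HB6→ 6^6 + 1 —bump→ 7^7 + 1 = 823544 —(−1)→ 823543
823543 —HB7→ 7^7 —bump→ 8^8 = 16777216 —(−1)→ 16777215

15953672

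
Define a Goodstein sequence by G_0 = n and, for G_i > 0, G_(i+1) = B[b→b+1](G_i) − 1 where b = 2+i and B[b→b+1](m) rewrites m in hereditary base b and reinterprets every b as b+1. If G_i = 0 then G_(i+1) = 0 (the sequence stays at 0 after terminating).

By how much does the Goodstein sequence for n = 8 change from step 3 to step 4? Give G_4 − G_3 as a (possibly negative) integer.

8 —HB2→ 2^(2 + 1) —bump→ 3^(3 + 1) = 81 —(−1)→ 80
80 —HB3→ 2·3^3 + 2·3^2 + 2·3 + 2 —bump→ 2·4^4 + 2·4^2 + 2·4 + 2 = 554 —(−1)→ 553
553 —HB4→ 2·4^4 + 2·4^2 + 2·4 + 1 —bump→ 2·5^5 + 2·5^2 + 2·5 + 1 = 6311 —(−1)→ 6310
6310 —HB5→ 2·5^5 + 2·5^2 + 2·5 —bump→ 2·6^6 + 2·6^2 + 2·6 = 93396 —(−1)→ 93395

87085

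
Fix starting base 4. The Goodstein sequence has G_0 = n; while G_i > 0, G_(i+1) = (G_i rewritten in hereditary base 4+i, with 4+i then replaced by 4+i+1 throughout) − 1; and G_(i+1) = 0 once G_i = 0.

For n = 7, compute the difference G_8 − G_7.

-1

i=0: 7 = 4 + 3 (b=4); 4→5: 5 + 3 = 8; 8−1 = 7
i=1: 7 = 5 + 2 (b=5); 5→6: 6 + 2 = 8; 8−1 = 7
i=2: 7 = 6 + 1 (b=6); 6→7: 7 + 1 = 8; 8−1 = 7
i=3: 7 = 7 (b=7); 7→8: 8 = 8; 8−1 = 7
i=4: 7 = 7 (b=8); 8→9: 7 = 7; 7−1 = 6
i=5: 6 = 6 (b=9); 9→10: 6 = 6; 6−1 = 5
i=6: 5 = 5 (b=10); 10→11: 5 = 5; 5−1 = 4
i=7: 4 = 4 (b=11); 11→12: 4 = 4; 4−1 = 3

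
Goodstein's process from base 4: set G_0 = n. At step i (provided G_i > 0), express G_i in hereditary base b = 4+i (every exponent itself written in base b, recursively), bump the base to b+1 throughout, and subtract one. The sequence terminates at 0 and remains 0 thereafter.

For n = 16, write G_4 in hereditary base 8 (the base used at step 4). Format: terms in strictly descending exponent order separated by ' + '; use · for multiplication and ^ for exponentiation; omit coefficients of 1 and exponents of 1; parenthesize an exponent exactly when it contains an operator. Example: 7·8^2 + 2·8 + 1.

4·8 + 1

G_0 = 16. HB_4(16) = 4^2. Bump = 25. G_1 = 24.
G_1 = 24. HB_5(24) = 4·5 + 4. Bump = 28. G_2 = 27.
G_2 = 27. HB_6(27) = 4·6 + 3. Bump = 31. G_3 = 30.
G_3 = 30. HB_7(30) = 4·7 + 2. Bump = 34. G_4 = 33.
G_4 = 33. HB_8(33) = 4·8 + 1. Bump = 37. G_5 = 36.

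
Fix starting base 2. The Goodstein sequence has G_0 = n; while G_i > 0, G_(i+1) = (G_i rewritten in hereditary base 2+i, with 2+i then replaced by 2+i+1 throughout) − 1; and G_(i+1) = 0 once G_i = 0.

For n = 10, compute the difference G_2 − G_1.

10 —HB2→ 2^(2 + 1) + 2 —bump→ 3^(3 + 1) + 3 = 84 —(−1)→ 83
83 —HB3→ 3^(3 + 1) + 2 —bump→ 4^(4 + 1) + 2 = 1026 —(−1)→ 1025

942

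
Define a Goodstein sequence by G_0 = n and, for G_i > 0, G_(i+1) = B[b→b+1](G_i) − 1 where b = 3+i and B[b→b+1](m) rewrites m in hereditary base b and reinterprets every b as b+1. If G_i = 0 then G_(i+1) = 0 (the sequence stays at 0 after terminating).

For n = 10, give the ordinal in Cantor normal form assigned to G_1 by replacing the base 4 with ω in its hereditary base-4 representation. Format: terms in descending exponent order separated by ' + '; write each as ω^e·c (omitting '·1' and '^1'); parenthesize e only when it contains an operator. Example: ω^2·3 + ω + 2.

i=0: 10 = 3^2 + 1 (b=3); 3→4: 4^2 + 1 = 17; 17−1 = 16
i=1: 16 = 4^2 (b=4); 4→5: 5^2 = 25; 25−1 = 24

ω^2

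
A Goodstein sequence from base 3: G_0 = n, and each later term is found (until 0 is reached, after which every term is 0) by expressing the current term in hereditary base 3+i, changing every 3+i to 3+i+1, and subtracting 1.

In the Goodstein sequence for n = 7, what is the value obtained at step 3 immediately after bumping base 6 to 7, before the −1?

G_0=7  [base 3] 2·3 + 1  →[3↦4]→  2·4 + 1 = 9  −1 ⇒ G_1=8
G_1=8  [base 4] 2·4  →[4↦5]→  2·5 = 10  −1 ⇒ G_2=9
G_2=9  [base 5] 5 + 4  →[5↦6]→  6 + 4 = 10  −1 ⇒ G_3=9
G_3=9  [base 6] 6 + 3  →[6↦7]→  7 + 3 = 10  −1 ⇒ G_4=9

10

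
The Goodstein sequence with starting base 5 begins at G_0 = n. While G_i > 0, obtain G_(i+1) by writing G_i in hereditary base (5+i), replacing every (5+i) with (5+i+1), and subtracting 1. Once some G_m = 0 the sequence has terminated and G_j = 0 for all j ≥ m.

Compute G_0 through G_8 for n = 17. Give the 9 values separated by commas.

17, 19, 21, 23, 24, 25, 26, 27, 28

(0) 17|_5 = 3·5 + 2 ↦ 3·6 + 2|_6 = 20 ⇒ 19
(1) 19|_6 = 3·6 + 1 ↦ 3·7 + 1|_7 = 22 ⇒ 21
(2) 21|_7 = 3·7 ↦ 3·8|_8 = 24 ⇒ 23
(3) 23|_8 = 2·8 + 7 ↦ 2·9 + 7|_9 = 25 ⇒ 24
(4) 24|_9 = 2·9 + 6 ↦ 2·10 + 6|_10 = 26 ⇒ 25
(5) 25|_10 = 2·10 + 5 ↦ 2·11 + 5|_11 = 27 ⇒ 26
(6) 26|_11 = 2·11 + 4 ↦ 2·12 + 4|_12 = 28 ⇒ 27
(7) 27|_12 = 2·12 + 3 ↦ 2·13 + 3|_13 = 29 ⇒ 28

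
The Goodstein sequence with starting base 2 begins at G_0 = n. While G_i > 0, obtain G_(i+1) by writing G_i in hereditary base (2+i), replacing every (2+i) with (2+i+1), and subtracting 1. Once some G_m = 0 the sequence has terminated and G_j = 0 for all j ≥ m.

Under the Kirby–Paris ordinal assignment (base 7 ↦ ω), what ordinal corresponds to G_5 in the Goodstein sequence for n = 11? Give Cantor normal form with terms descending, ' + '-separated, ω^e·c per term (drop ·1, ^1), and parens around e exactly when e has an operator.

ω^(ω + 1)

(0) 11|_2 = 2^(2 + 1) + 2 + 1 ↦ 3^(3 + 1) + 3 + 1|_3 = 85 ⇒ 84
(1) 84|_3 = 3^(3 + 1) + 3 ↦ 4^(4 + 1) + 4|_4 = 1028 ⇒ 1027
(2) 1027|_4 = 4^(4 + 1) + 3 ↦ 5^(5 + 1) + 3|_5 = 15628 ⇒ 15627
(3) 15627|_5 = 5^(5 + 1) + 2 ↦ 6^(6 + 1) + 2|_6 = 279938 ⇒ 279937
(4) 279937|_6 = 6^(6 + 1) + 1 ↦ 7^(7 + 1) + 1|_7 = 5764802 ⇒ 5764801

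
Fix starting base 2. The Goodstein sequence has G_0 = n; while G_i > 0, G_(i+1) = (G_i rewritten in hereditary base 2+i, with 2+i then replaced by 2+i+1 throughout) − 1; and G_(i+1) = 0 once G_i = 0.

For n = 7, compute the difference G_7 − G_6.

i=0: 7 = 2^2 + 2 + 1 (b=2); 2→3: 3^3 + 3 + 1 = 31; 31−1 = 30
i=1: 30 = 3^3 + 3 (b=3); 3→4: 4^4 + 4 = 260; 260−1 = 259
i=2: 259 = 4^4 + 3 (b=4); 4→5: 5^5 + 3 = 3128; 3128−1 = 3127
i=3: 3127 = 5^5 + 2 (b=5); 5→6: 6^6 + 2 = 46658; 46658−1 = 46657
i=4: 46657 = 6^6 + 1 (b=6); 6→7: 7^7 + 1 = 823544; 823544−1 = 823543
i=5: 823543 = 7^7 (b=7); 7→8: 8^8 = 16777216; 16777216−1 = 16777215
i=6: 16777215 = 7·8^7 + 7·8^6 + 7·8^5 + 7·8^4 + 7·8^3 + 7·8^2 + 7·8 + 7 (b=8); 8→9: 7·9^7 + 7·9^6 + 7·9^5 + 7·9^4 + 7·9^3 + 7·9^2 + 7·9 + 7 = 37665880; 37665880−1 = 37665879

20888664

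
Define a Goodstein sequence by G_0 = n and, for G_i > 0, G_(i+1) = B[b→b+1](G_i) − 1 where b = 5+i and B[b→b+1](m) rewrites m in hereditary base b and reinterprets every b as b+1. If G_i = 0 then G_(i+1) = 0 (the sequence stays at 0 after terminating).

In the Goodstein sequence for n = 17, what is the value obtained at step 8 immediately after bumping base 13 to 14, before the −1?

17 —HB5→ 3·5 + 2 —bump→ 3·6 + 2 = 20 —(−1)→ 19
19 —HB6→ 3·6 + 1 —bump→ 3·7 + 1 = 22 —(−1)→ 21
21 —HB7→ 3·7 —bump→ 3·8 = 24 —(−1)→ 23
23 —HB8→ 2·8 + 7 —bump→ 2·9 + 7 = 25 —(−1)→ 24
24 —HB9→ 2·9 + 6 —bump→ 2·10 + 6 = 26 —(−1)→ 25
25 —HB10→ 2·10 + 5 —bump→ 2·11 + 5 = 27 —(−1)→ 26
26 —HB11→ 2·11 + 4 —bump→ 2·12 + 4 = 28 —(−1)→ 27
27 —HB12→ 2·12 + 3 —bump→ 2·13 + 3 = 29 —(−1)→ 28

30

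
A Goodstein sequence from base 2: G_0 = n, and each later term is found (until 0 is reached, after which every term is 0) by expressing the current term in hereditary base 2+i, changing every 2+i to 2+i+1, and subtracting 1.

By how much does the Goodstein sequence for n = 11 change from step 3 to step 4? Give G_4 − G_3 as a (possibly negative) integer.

264310

(0) 11|_2 = 2^(2 + 1) + 2 + 1 ↦ 3^(3 + 1) + 3 + 1|_3 = 85 ⇒ 84
(1) 84|_3 = 3^(3 + 1) + 3 ↦ 4^(4 + 1) + 4|_4 = 1028 ⇒ 1027
(2) 1027|_4 = 4^(4 + 1) + 3 ↦ 5^(5 + 1) + 3|_5 = 15628 ⇒ 15627
(3) 15627|_5 = 5^(5 + 1) + 2 ↦ 6^(6 + 1) + 2|_6 = 279938 ⇒ 279937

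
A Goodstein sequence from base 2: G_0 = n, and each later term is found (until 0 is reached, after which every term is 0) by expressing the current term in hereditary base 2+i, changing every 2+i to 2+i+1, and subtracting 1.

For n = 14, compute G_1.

base 2: 14 = 2^(2 + 1) + 2^2 + 2; at 3: 3^(3 + 1) + 3^3 + 3 = 111; next = 110
base 3: 110 = 3^(3 + 1) + 3^3 + 2; at 4: 4^(4 + 1) + 4^4 + 2 = 1282; next = 1281

110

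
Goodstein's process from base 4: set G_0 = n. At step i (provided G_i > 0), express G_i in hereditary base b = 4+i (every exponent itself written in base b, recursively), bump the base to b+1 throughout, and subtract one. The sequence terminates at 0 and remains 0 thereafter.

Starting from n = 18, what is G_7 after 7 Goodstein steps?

68

18 —HB4→ 4^2 + 2 —bump→ 5^2 + 2 = 27 —(−1)→ 26
26 —HB5→ 5^2 + 1 —bump→ 6^2 + 1 = 37 —(−1)→ 36
36 —HB6→ 6^2 —bump→ 7^2 = 49 —(−1)→ 48
48 —HB7→ 6·7 + 6 —bump→ 6·8 + 6 = 54 —(−1)→ 53
53 —HB8→ 6·8 + 5 —bump→ 6·9 + 5 = 59 —(−1)→ 58
58 —HB9→ 6·9 + 4 —bump→ 6·10 + 4 = 64 —(−1)→ 63
63 —HB10→ 6·10 + 3 —bump→ 6·11 + 3 = 69 —(−1)→ 68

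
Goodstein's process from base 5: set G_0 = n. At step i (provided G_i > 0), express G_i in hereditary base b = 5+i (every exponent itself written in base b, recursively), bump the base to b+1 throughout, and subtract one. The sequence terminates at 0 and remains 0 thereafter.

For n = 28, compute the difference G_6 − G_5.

(0) 28|_5 = 5^2 + 3 ↦ 6^2 + 3|_6 = 39 ⇒ 38
(1) 38|_6 = 6^2 + 2 ↦ 7^2 + 2|_7 = 51 ⇒ 50
(2) 50|_7 = 7^2 + 1 ↦ 8^2 + 1|_8 = 65 ⇒ 64
(3) 64|_8 = 8^2 ↦ 9^2|_9 = 81 ⇒ 80
(4) 80|_9 = 8·9 + 8 ↦ 8·10 + 8|_10 = 88 ⇒ 87
(5) 87|_10 = 8·10 + 7 ↦ 8·11 + 7|_11 = 95 ⇒ 94

7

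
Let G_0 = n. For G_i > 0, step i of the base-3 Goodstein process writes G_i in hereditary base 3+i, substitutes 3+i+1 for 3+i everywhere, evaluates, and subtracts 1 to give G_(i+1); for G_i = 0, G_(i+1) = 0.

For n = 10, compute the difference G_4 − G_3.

3

10 —HB3→ 3^2 + 1 —bump→ 4^2 + 1 = 17 —(−1)→ 16
16 —HB4→ 4^2 —bump→ 5^2 = 25 —(−1)→ 24
24 —HB5→ 4·5 + 4 —bump→ 4·6 + 4 = 28 —(−1)→ 27
27 —HB6→ 4·6 + 3 —bump→ 4·7 + 3 = 31 —(−1)→ 30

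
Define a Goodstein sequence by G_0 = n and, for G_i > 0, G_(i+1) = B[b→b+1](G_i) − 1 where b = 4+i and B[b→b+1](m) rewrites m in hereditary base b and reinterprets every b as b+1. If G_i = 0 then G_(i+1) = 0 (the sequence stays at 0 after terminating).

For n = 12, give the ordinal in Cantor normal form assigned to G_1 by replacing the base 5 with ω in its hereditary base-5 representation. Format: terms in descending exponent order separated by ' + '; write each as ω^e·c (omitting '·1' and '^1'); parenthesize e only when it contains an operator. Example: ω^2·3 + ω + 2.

ω·2 + 4

12 —HB4→ 3·4 —bump→ 3·5 = 15 —(−1)→ 14
14 —HB5→ 2·5 + 4 —bump→ 2·6 + 4 = 16 —(−1)→ 15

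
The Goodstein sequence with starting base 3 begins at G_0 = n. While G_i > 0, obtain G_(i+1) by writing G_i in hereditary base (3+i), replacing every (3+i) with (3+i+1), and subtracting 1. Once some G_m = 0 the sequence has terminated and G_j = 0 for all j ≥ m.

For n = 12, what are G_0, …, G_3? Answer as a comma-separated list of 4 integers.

G_0=12  [base 3] 3^2 + 3  →[3↦4]→  4^2 + 4 = 20  −1 ⇒ G_1=19
G_1=19  [base 4] 4^2 + 3  →[4↦5]→  5^2 + 3 = 28  −1 ⇒ G_2=27
G_2=27  [base 5] 5^2 + 2  →[5↦6]→  6^2 + 2 = 38  −1 ⇒ G_3=37

12, 19, 27, 37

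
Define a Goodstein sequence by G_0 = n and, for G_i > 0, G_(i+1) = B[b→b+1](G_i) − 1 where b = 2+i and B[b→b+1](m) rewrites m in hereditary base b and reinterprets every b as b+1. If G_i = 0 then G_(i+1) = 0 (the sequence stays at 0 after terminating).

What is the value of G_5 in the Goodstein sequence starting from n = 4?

109

G_0 = 4. HB_2(4) = 2^2. Bump = 27. G_1 = 26.
G_1 = 26. HB_3(26) = 2·3^2 + 2·3 + 2. Bump = 42. G_2 = 41.
G_2 = 41. HB_4(41) = 2·4^2 + 2·4 + 1. Bump = 61. G_3 = 60.
G_3 = 60. HB_5(60) = 2·5^2 + 2·5. Bump = 84. G_4 = 83.
G_4 = 83. HB_6(83) = 2·6^2 + 6 + 5. Bump = 110. G_5 = 109.
G_5 = 109. HB_7(109) = 2·7^2 + 7 + 4. Bump = 140. G_6 = 139.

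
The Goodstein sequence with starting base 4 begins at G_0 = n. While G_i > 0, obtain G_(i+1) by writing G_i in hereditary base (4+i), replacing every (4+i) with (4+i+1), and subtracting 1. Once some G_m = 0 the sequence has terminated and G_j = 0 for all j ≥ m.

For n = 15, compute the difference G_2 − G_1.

(0) 15|_4 = 3·4 + 3 ↦ 3·5 + 3|_5 = 18 ⇒ 17
(1) 17|_5 = 3·5 + 2 ↦ 3·6 + 2|_6 = 20 ⇒ 19

2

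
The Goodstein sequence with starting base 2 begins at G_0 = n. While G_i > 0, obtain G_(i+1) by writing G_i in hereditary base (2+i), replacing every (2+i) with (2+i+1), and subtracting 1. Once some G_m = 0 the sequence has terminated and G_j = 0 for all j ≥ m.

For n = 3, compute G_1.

3

G_0=3  [base 2] 2 + 1  →[2↦3]→  3 + 1 = 4  −1 ⇒ G_1=3
G_1=3  [base 3] 3  →[3↦4]→  4 = 4  −1 ⇒ G_2=3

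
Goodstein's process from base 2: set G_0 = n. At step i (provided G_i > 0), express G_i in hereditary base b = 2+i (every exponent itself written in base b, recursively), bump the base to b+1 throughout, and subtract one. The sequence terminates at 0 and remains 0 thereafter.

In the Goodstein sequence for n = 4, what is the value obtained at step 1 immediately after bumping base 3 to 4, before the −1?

42

step 0: 4 = 2^2; sub 3 for 2: 3^3; = 27; G_1 = 27−1 = 26
step 1: 26 = 2·3^2 + 2·3 + 2; sub 4 for 3: 2·4^2 + 2·4 + 2; = 42; G_2 = 42−1 = 41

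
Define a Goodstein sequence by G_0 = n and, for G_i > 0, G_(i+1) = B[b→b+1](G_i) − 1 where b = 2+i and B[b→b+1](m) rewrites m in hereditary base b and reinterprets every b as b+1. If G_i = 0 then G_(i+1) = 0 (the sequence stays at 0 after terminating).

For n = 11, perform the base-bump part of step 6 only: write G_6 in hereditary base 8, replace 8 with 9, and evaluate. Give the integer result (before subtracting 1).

[0] 11 ≡ 2^(2 + 1) + 2 + 1 (base 2). Lift 3: 85. −1: 84.
[1] 84 ≡ 3^(3 + 1) + 3 (base 3). Lift 4: 1028. −1: 1027.
[2] 1027 ≡ 4^(4 + 1) + 3 (base 4). Lift 5: 15628. −1: 15627.
[3] 15627 ≡ 5^(5 + 1) + 2 (base 5). Lift 6: 279938. −1: 279937.
[4] 279937 ≡ 6^(6 + 1) + 1 (base 6). Lift 7: 5764802. −1: 5764801.
[5] 5764801 ≡ 7^(7 + 1) (base 7). Lift 8: 134217728. −1: 134217727.

2749609303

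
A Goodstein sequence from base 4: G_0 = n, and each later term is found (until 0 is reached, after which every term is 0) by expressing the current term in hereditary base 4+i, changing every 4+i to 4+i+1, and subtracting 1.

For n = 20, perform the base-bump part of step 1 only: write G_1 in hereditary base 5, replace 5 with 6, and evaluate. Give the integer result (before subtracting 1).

step 0: 20 = 4^2 + 4; sub 5 for 4: 5^2 + 5; = 30; G_1 = 30−1 = 29
step 1: 29 = 5^2 + 4; sub 6 for 5: 6^2 + 4; = 40; G_2 = 40−1 = 39

40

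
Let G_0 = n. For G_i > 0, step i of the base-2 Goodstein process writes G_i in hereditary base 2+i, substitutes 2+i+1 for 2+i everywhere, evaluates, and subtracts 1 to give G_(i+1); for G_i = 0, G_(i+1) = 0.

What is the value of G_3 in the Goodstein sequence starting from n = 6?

(0) 6|_2 = 2^2 + 2 ↦ 3^3 + 3|_3 = 30 ⇒ 29
(1) 29|_3 = 3^3 + 2 ↦ 4^4 + 2|_4 = 258 ⇒ 257
(2) 257|_4 = 4^4 + 1 ↦ 5^5 + 1|_5 = 3126 ⇒ 3125
(3) 3125|_5 = 5^5 ↦ 6^6|_6 = 46656 ⇒ 46655

3125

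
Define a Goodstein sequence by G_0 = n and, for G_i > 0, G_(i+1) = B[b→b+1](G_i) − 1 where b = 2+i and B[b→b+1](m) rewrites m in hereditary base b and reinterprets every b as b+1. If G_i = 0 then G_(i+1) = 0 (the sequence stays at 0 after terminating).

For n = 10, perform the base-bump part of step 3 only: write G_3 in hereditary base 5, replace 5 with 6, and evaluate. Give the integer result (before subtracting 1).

i=0: 10 = 2^(2 + 1) + 2 (b=2); 2→3: 3^(3 + 1) + 3 = 84; 84−1 = 83
i=1: 83 = 3^(3 + 1) + 2 (b=3); 3→4: 4^(4 + 1) + 2 = 1026; 1026−1 = 1025
i=2: 1025 = 4^(4 + 1) + 1 (b=4); 4→5: 5^(5 + 1) + 1 = 15626; 15626−1 = 15625
i=3: 15625 = 5^(5 + 1) (b=5); 5→6: 6^(6 + 1) = 279936; 279936−1 = 279935

279936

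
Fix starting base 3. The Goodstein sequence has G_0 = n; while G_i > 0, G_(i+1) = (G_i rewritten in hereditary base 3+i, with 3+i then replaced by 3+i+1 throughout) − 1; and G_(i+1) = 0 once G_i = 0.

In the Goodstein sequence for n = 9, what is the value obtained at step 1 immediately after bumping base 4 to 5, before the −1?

i=0: 9 = 3^2 (b=3); 3→4: 4^2 = 16; 16−1 = 15
i=1: 15 = 3·4 + 3 (b=4); 4→5: 3·5 + 3 = 18; 18−1 = 17

18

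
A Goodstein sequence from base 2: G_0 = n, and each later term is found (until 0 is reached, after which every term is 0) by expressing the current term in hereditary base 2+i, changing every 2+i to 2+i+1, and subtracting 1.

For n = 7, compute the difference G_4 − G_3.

G_0 = 7. HB_2(7) = 2^2 + 2 + 1. Bump = 31. G_1 = 30.
G_1 = 30. HB_3(30) = 3^3 + 3. Bump = 260. G_2 = 259.
G_2 = 259. HB_4(259) = 4^4 + 3. Bump = 3128. G_3 = 3127.
G_3 = 3127. HB_5(3127) = 5^5 + 2. Bump = 46658. G_4 = 46657.

43530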